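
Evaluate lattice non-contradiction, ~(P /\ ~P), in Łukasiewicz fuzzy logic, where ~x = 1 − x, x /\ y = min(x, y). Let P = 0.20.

~P = 1 − 0.20 = 0.80
P /\ ~P = min(0.20, 0.80) = 0.20
~(P /\ ~P) = 1 − 0.20 = 0.80
(The value 0.80 < 1 shows this instance is not satisfied; not a Ł∞-tautology — its value is 1 − min(a, 1−a).)

0.80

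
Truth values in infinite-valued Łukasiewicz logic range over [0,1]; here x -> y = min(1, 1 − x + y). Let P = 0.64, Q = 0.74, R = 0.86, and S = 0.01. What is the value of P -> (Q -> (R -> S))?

0.77

R -> S = min(1, 1 − 0.86 + 0.01) = min(1, 0.15) = 0.15
Q -> (R -> S) = min(1, 1 − 0.74 + 0.15) = min(1, 0.41) = 0.41
P -> (Q -> (R -> S)) = min(1, 1 − 0.64 + 0.41) = min(1, 0.77) = 0.77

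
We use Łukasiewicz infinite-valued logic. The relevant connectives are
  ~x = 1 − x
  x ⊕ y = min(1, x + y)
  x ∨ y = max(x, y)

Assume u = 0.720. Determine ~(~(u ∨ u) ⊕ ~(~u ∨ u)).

u ∨ u = max(0.720, 0.720) = 0.720
~(u ∨ u) = 1 − 0.720 = 0.280
~u = 1 − 0.720 = 0.280
~u ∨ u = max(0.280, 0.720) = 0.720
~(~u ∨ u) = 1 − 0.720 = 0.280
~(u ∨ u) ⊕ ~(~u ∨ u) = min(1, 0.280 + 0.280) = min(1, 0.560) = 0.560
~(~(u ∨ u) ⊕ ~(~u ∨ u)) = 1 − 0.560 = 0.440

0.440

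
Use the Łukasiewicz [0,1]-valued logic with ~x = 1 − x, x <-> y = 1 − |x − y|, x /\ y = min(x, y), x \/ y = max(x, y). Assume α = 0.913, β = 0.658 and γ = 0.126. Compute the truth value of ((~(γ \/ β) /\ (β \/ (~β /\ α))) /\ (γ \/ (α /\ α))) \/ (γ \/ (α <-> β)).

γ \/ β = max(0.126, 0.658) = 0.658
~(γ \/ β) = 1 − 0.658 = 0.342
~β = 1 − 0.658 = 0.342
~β /\ α = min(0.342, 0.913) = 0.342
β \/ (~β /\ α) = max(0.658, 0.342) = 0.658
~(γ \/ β) /\ (β \/ (~β /\ α)) = min(0.342, 0.658) = 0.342
α /\ α = min(0.913, 0.913) = 0.913
γ \/ (α /\ α) = max(0.126, 0.913) = 0.913
(~(γ \/ β) /\ (β \/ (~β /\ α))) /\ (γ \/ (α /\ α)) = min(0.342, 0.913) = 0.342
α <-> β = 1 − |0.913 − 0.658| = 1 − 0.255 = 0.745
γ \/ (α <-> β) = max(0.126, 0.745) = 0.745
((~(γ \/ β) /\ (β \/ (~β /\ α))) /\ (γ \/ (α /\ α))) \/ (γ \/ (α <-> β)) = max(0.342, 0.745) = 0.745

0.745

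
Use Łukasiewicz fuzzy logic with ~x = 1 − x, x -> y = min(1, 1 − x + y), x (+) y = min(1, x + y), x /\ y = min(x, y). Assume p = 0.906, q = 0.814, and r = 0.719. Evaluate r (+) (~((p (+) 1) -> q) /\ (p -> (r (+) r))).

0.905

p (+) 1 = min(1, 0.906 + 1.000) = min(1, 1.906) = 1.000
(p (+) 1) -> q = min(1, 1 − 1.000 + 0.814) = min(1, 0.814) = 0.814
~((p (+) 1) -> q) = 1 − 0.814 = 0.186
r (+) r = min(1, 0.719 + 0.719) = min(1, 1.438) = 1.000
p -> (r (+) r) = min(1, 1 − 0.906 + 1.000) = min(1, 1.094) = 1.000
~((p (+) 1) -> q) /\ (p -> (r (+) r)) = min(0.186, 1.000) = 0.186
r (+) (~((p (+) 1) -> q) /\ (p -> (r (+) r))) = min(1, 0.719 + 0.186) = min(1, 0.905) = 0.905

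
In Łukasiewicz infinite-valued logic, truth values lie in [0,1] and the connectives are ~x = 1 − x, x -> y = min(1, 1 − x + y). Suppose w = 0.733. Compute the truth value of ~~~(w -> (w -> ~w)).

0.199

~w = 1 − 0.733 = 0.267
w -> ~w = min(1, 1 − 0.733 + 0.267) = min(1, 0.534) = 0.534
w -> (w -> ~w) = min(1, 1 − 0.733 + 0.534) = min(1, 0.801) = 0.801
~(w -> (w -> ~w)) = 1 − 0.801 = 0.199
~~(w -> (w -> ~w)) = 1 − 0.199 = 0.801
~~~(w -> (w -> ~w)) = 1 − 0.801 = 0.199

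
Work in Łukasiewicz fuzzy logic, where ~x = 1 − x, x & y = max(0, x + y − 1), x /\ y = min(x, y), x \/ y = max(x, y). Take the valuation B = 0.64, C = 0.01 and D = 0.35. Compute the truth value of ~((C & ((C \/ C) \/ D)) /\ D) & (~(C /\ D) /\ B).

0.64

C \/ C = max(0.01, 0.01) = 0.01
(C \/ C) \/ D = max(0.01, 0.35) = 0.35
C & ((C \/ C) \/ D) = max(0, 0.01 + 0.35 − 1) = max(0, -0.64) = 0.00
(C & ((C \/ C) \/ D)) /\ D = min(0.00, 0.35) = 0.00
~((C & ((C \/ C) \/ D)) /\ D) = 1 − 0.00 = 1.00
C /\ D = min(0.01, 0.35) = 0.01
~(C /\ D) = 1 − 0.01 = 0.99
~(C /\ D) /\ B = min(0.99, 0.64) = 0.64
~((C & ((C \/ C) \/ D)) /\ D) & (~(C /\ D) /\ B) = max(0, 1.00 + 0.64 − 1) = max(0, 0.64) = 0.64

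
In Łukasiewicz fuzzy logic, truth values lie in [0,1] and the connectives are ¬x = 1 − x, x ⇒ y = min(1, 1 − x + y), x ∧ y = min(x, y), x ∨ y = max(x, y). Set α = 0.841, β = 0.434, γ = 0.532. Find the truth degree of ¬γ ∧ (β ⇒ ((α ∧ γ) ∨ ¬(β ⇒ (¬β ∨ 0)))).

0.468

¬γ = 1 − 0.532 = 0.468
α ∧ γ = min(0.841, 0.532) = 0.532
¬β = 1 − 0.434 = 0.566
¬β ∨ 0 = max(0.566, 0.000) = 0.566
β ⇒ (¬β ∨ 0) = min(1, 1 − 0.434 + 0.566) = min(1, 1.132) = 1.000
¬(β ⇒ (¬β ∨ 0)) = 1 − 1.000 = 0.000
(α ∧ γ) ∨ ¬(β ⇒ (¬β ∨ 0)) = max(0.532, 0.000) = 0.532
β ⇒ ((α ∧ γ) ∨ ¬(β ⇒ (¬β ∨ 0))) = min(1, 1 − 0.434 + 0.532) = min(1, 1.098) = 1.000
¬γ ∧ (β ⇒ ((α ∧ γ) ∨ ¬(β ⇒ (¬β ∨ 0)))) = min(0.468, 1.000) = 0.468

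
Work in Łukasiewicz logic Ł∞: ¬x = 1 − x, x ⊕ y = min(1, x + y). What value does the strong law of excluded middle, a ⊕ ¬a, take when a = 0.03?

¬a = 1 − 0.03 = 0.97
a ⊕ ¬a = min(1, 0.03 + 0.97) = min(1, 1.00) = 1.00
(As expected: always 1 in Ł∞ since a ⊕ (1−a) = 1.)

1.00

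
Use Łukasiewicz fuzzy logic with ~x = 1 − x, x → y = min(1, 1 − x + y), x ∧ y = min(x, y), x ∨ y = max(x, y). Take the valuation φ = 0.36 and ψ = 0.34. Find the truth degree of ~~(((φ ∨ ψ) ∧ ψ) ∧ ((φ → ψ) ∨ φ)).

0.34

φ ∨ ψ = max(0.36, 0.34) = 0.36
(φ ∨ ψ) ∧ ψ = min(0.36, 0.34) = 0.34
φ → ψ = min(1, 1 − 0.36 + 0.34) = min(1, 0.98) = 0.98
(φ → ψ) ∨ φ = max(0.98, 0.36) = 0.98
((φ ∨ ψ) ∧ ψ) ∧ ((φ → ψ) ∨ φ) = min(0.34, 0.98) = 0.34
~(((φ ∨ ψ) ∧ ψ) ∧ ((φ → ψ) ∨ φ)) = 1 − 0.34 = 0.66
~~(((φ ∨ ψ) ∧ ψ) ∧ ((φ → ψ) ∨ φ)) = 1 − 0.66 = 0.34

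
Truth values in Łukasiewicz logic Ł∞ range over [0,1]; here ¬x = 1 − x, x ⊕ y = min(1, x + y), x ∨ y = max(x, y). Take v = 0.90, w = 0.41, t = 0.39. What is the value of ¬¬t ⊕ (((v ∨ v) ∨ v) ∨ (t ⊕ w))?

1.00

¬t = 1 − 0.39 = 0.61
¬¬t = 1 − 0.61 = 0.39
v ∨ v = max(0.90, 0.90) = 0.90
(v ∨ v) ∨ v = max(0.90, 0.90) = 0.90
t ⊕ w = min(1, 0.39 + 0.41) = min(1, 0.80) = 0.80
((v ∨ v) ∨ v) ∨ (t ⊕ w) = max(0.90, 0.80) = 0.90
¬¬t ⊕ (((v ∨ v) ∨ v) ∨ (t ⊕ w)) = min(1, 0.39 + 0.90) = min(1, 1.29) = 1.00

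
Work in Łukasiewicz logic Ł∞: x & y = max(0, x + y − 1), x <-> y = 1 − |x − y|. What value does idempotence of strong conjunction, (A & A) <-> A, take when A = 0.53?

A & A = max(0, 0.53 + 0.53 − 1) = max(0, 0.06) = 0.06
(A & A) <-> A = 1 − |0.06 − 0.53| = 1 − 0.47 = 0.53
(The value 0.53 < 1 shows this instance is not satisfied; fails in Ł∞ since a ⊗ a = max(0, 2a−1) ≠ a in general.)

0.53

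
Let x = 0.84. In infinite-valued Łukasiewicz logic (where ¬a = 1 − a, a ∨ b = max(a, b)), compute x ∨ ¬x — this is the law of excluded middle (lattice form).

¬x = 1 − 0.84 = 0.16
x ∨ ¬x = max(0.84, 0.16) = 0.84
(The value 0.84 < 1 shows this instance is not satisfied; not a Ł∞-tautology — its value is max(a, 1−a).)

0.84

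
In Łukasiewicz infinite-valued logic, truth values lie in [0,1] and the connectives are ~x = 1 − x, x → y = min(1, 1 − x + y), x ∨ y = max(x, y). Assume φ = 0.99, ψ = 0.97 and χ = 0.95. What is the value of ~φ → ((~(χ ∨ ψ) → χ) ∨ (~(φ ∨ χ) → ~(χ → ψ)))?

~φ = 1 − 0.99 = 0.01
χ ∨ ψ = max(0.95, 0.97) = 0.97
~(χ ∨ ψ) = 1 − 0.97 = 0.03
~(χ ∨ ψ) → χ = min(1, 1 − 0.03 + 0.95) = min(1, 1.92) = 1.00
φ ∨ χ = max(0.99, 0.95) = 0.99
~(φ ∨ χ) = 1 − 0.99 = 0.01
χ → ψ = min(1, 1 − 0.95 + 0.97) = min(1, 1.02) = 1.00
~(χ → ψ) = 1 − 1.00 = 0.00
~(φ ∨ χ) → ~(χ → ψ) = min(1, 1 − 0.01 + 0.00) = min(1, 0.99) = 0.99
(~(χ ∨ ψ) → χ) ∨ (~(φ ∨ χ) → ~(χ → ψ)) = max(1.00, 0.99) = 1.00
~φ → ((~(χ ∨ ψ) → χ) ∨ (~(φ ∨ χ) → ~(χ → ψ))) = min(1, 1 − 0.01 + 1.00) = min(1, 1.99) = 1.00

1.00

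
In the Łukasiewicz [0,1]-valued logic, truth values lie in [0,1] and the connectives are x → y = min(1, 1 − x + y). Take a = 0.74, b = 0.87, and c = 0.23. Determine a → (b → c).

b → c = min(1, 1 − 0.87 + 0.23) = min(1, 0.36) = 0.36
a → (b → c) = min(1, 1 − 0.74 + 0.36) = min(1, 0.62) = 0.62

0.62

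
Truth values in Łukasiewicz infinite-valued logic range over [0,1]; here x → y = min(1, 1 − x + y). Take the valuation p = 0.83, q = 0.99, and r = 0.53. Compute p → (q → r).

q → r = min(1, 1 − 0.99 + 0.53) = min(1, 0.54) = 0.54
p → (q → r) = min(1, 1 − 0.83 + 0.54) = min(1, 0.71) = 0.71

0.71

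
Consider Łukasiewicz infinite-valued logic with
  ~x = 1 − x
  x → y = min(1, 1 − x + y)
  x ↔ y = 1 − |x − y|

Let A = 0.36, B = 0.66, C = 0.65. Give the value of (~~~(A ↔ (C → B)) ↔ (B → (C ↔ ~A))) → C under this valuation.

C → B = min(1, 1 − 0.65 + 0.66) = min(1, 1.01) = 1.00
A ↔ (C → B) = 1 − |0.36 − 1.00| = 1 − 0.64 = 0.36
~(A ↔ (C → B)) = 1 − 0.36 = 0.64
~~(A ↔ (C → B)) = 1 − 0.64 = 0.36
~~~(A ↔ (C → B)) = 1 − 0.36 = 0.64
~A = 1 − 0.36 = 0.64
C ↔ ~A = 1 − |0.65 − 0.64| = 1 − 0.01 = 0.99
B → (C ↔ ~A) = min(1, 1 − 0.66 + 0.99) = min(1, 1.33) = 1.00
~~~(A ↔ (C → B)) ↔ (B → (C ↔ ~A)) = 1 − |0.64 − 1.00| = 1 − 0.36 = 0.64
(~~~(A ↔ (C → B)) ↔ (B → (C ↔ ~A))) → C = min(1, 1 − 0.64 + 0.65) = min(1, 1.01) = 1.00

1.00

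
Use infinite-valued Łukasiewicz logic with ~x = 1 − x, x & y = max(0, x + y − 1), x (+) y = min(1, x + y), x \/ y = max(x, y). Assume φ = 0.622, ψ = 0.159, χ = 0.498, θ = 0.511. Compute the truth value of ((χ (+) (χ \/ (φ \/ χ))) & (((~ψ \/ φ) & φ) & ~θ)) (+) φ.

0.622

φ \/ χ = max(0.622, 0.498) = 0.622
χ \/ (φ \/ χ) = max(0.498, 0.622) = 0.622
χ (+) (χ \/ (φ \/ χ)) = min(1, 0.498 + 0.622) = min(1, 1.120) = 1.000
~ψ = 1 − 0.159 = 0.841
~ψ \/ φ = max(0.841, 0.622) = 0.841
(~ψ \/ φ) & φ = max(0, 0.841 + 0.622 − 1) = max(0, 0.463) = 0.463
~θ = 1 − 0.511 = 0.489
((~ψ \/ φ) & φ) & ~θ = max(0, 0.463 + 0.489 − 1) = max(0, -0.048) = 0.000
(χ (+) (χ \/ (φ \/ χ))) & (((~ψ \/ φ) & φ) & ~θ) = max(0, 1.000 + 0.000 − 1) = max(0, 0.000) = 0.000
((χ (+) (χ \/ (φ \/ χ))) & (((~ψ \/ φ) & φ) & ~θ)) (+) φ = min(1, 0.000 + 0.622) = min(1, 0.622) = 0.622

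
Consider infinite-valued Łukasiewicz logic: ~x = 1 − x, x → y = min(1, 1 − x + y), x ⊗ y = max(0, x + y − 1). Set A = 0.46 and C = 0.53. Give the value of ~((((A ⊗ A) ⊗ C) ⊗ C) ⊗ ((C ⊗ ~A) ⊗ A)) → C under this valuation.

A ⊗ A = max(0, 0.46 + 0.46 − 1) = max(0, -0.08) = 0.00
(A ⊗ A) ⊗ C = max(0, 0.00 + 0.53 − 1) = max(0, -0.47) = 0.00
((A ⊗ A) ⊗ C) ⊗ C = max(0, 0.00 + 0.53 − 1) = max(0, -0.47) = 0.00
~A = 1 − 0.46 = 0.54
C ⊗ ~A = max(0, 0.53 + 0.54 − 1) = max(0, 0.07) = 0.07
(C ⊗ ~A) ⊗ A = max(0, 0.07 + 0.46 − 1) = max(0, -0.47) = 0.00
(((A ⊗ A) ⊗ C) ⊗ C) ⊗ ((C ⊗ ~A) ⊗ A) = max(0, 0.00 + 0.00 − 1) = max(0, -1.00) = 0.00
~((((A ⊗ A) ⊗ C) ⊗ C) ⊗ ((C ⊗ ~A) ⊗ A)) = 1 − 0.00 = 1.00
~((((A ⊗ A) ⊗ C) ⊗ C) ⊗ ((C ⊗ ~A) ⊗ A)) → C = min(1, 1 − 1.00 + 0.53) = min(1, 0.53) = 0.53

0.53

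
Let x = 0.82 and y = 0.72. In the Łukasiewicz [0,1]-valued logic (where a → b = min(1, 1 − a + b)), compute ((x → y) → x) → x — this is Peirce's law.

0.90

x → y = min(1, 1 − 0.82 + 0.72) = min(1, 0.90) = 0.90
(x → y) → x = min(1, 1 − 0.90 + 0.82) = min(1, 0.92) = 0.92
((x → y) → x) → x = min(1, 1 − 0.92 + 0.82) = min(1, 0.90) = 0.90
(The value 0.90 < 1 shows this instance is not satisfied; not a Ł∞-tautology in general.)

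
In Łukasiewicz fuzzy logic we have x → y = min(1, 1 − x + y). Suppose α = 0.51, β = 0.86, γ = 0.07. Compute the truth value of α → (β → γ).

0.70

β → γ = min(1, 1 − 0.86 + 0.07) = min(1, 0.21) = 0.21
α → (β → γ) = min(1, 1 − 0.51 + 0.21) = min(1, 0.70) = 0.70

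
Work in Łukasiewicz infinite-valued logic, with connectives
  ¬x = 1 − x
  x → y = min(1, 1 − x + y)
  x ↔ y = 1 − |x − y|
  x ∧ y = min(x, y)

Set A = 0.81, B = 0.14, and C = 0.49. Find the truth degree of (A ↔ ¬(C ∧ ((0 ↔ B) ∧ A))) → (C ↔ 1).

0.79

0 ↔ B = 1 − |0.00 − 0.14| = 1 − 0.14 = 0.86
(0 ↔ B) ∧ A = min(0.86, 0.81) = 0.81
C ∧ ((0 ↔ B) ∧ A) = min(0.49, 0.81) = 0.49
¬(C ∧ ((0 ↔ B) ∧ A)) = 1 − 0.49 = 0.51
A ↔ ¬(C ∧ ((0 ↔ B) ∧ A)) = 1 − |0.81 − 0.51| = 1 − 0.30 = 0.70
C ↔ 1 = 1 − |0.49 − 1.00| = 1 − 0.51 = 0.49
(A ↔ ¬(C ∧ ((0 ↔ B) ∧ A))) → (C ↔ 1) = min(1, 1 − 0.70 + 0.49) = min(1, 0.79) = 0.79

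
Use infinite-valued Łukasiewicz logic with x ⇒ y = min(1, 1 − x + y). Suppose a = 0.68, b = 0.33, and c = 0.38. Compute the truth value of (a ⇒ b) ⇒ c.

a ⇒ b = min(1, 1 − 0.68 + 0.33) = min(1, 0.65) = 0.65
(a ⇒ b) ⇒ c = min(1, 1 − 0.65 + 0.38) = min(1, 0.73) = 0.73

0.73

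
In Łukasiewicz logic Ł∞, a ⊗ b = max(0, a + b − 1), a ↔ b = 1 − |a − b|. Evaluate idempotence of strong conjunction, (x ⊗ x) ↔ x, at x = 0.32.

x ⊗ x = max(0, 0.32 + 0.32 − 1) = max(0, -0.36) = 0.00
(x ⊗ x) ↔ x = 1 − |0.00 − 0.32| = 1 − 0.32 = 0.68
(The value 0.68 < 1 shows this instance is not satisfied; fails in Ł∞ since a ⊗ a = max(0, 2a−1) ≠ a in general.)

0.68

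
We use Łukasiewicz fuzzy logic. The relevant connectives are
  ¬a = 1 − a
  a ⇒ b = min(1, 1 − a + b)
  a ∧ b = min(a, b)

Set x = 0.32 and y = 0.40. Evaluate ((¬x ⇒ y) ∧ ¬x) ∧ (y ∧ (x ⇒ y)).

¬x = 1 − 0.32 = 0.68
¬x ⇒ y = min(1, 1 − 0.68 + 0.40) = min(1, 0.72) = 0.72
(¬x ⇒ y) ∧ ¬x = min(0.72, 0.68) = 0.68
x ⇒ y = min(1, 1 − 0.32 + 0.40) = min(1, 1.08) = 1.00
y ∧ (x ⇒ y) = min(0.40, 1.00) = 0.40
((¬x ⇒ y) ∧ ¬x) ∧ (y ∧ (x ⇒ y)) = min(0.68, 0.40) = 0.40

0.40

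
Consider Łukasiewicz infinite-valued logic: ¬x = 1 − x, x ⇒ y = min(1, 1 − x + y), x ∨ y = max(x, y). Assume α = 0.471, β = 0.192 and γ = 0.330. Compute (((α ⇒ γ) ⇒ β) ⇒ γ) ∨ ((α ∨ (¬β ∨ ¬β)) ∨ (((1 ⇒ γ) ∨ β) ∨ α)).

0.997

α ⇒ γ = min(1, 1 − 0.471 + 0.330) = min(1, 0.859) = 0.859
(α ⇒ γ) ⇒ β = min(1, 1 − 0.859 + 0.192) = min(1, 0.333) = 0.333
((α ⇒ γ) ⇒ β) ⇒ γ = min(1, 1 − 0.333 + 0.330) = min(1, 0.997) = 0.997
¬β = 1 − 0.192 = 0.808
¬β ∨ ¬β = max(0.808, 0.808) = 0.808
α ∨ (¬β ∨ ¬β) = max(0.471, 0.808) = 0.808
1 ⇒ γ = min(1, 1 − 1.000 + 0.330) = min(1, 0.330) = 0.330
(1 ⇒ γ) ∨ β = max(0.330, 0.192) = 0.330
((1 ⇒ γ) ∨ β) ∨ α = max(0.330, 0.471) = 0.471
(α ∨ (¬β ∨ ¬β)) ∨ (((1 ⇒ γ) ∨ β) ∨ α) = max(0.808, 0.471) = 0.808
(((α ⇒ γ) ⇒ β) ⇒ γ) ∨ ((α ∨ (¬β ∨ ¬β)) ∨ (((1 ⇒ γ) ∨ β) ∨ α)) = max(0.997, 0.808) = 0.997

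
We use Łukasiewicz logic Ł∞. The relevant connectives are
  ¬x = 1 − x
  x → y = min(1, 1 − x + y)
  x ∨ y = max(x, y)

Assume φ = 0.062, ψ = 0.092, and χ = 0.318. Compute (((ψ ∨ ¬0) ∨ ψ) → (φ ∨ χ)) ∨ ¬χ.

0.682

¬0 = 1 − 0.000 = 1.000
ψ ∨ ¬0 = max(0.092, 1.000) = 1.000
(ψ ∨ ¬0) ∨ ψ = max(1.000, 0.092) = 1.000
φ ∨ χ = max(0.062, 0.318) = 0.318
((ψ ∨ ¬0) ∨ ψ) → (φ ∨ χ) = min(1, 1 − 1.000 + 0.318) = min(1, 0.318) = 0.318
¬χ = 1 − 0.318 = 0.682
(((ψ ∨ ¬0) ∨ ψ) → (φ ∨ χ)) ∨ ¬χ = max(0.318, 0.682) = 0.682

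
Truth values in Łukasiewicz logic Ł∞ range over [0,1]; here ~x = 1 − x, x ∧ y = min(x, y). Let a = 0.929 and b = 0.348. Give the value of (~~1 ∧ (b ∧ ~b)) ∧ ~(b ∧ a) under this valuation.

~1 = 1 − 1.000 = 0.000
~~1 = 1 − 0.000 = 1.000
~b = 1 − 0.348 = 0.652
b ∧ ~b = min(0.348, 0.652) = 0.348
~~1 ∧ (b ∧ ~b) = min(1.000, 0.348) = 0.348
b ∧ a = min(0.348, 0.929) = 0.348
~(b ∧ a) = 1 − 0.348 = 0.652
(~~1 ∧ (b ∧ ~b)) ∧ ~(b ∧ a) = min(0.348, 0.652) = 0.348

0.348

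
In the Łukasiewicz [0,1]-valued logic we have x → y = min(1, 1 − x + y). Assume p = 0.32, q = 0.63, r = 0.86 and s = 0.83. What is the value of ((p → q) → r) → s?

p → q = min(1, 1 − 0.32 + 0.63) = min(1, 1.31) = 1.00
(p → q) → r = min(1, 1 − 1.00 + 0.86) = min(1, 0.86) = 0.86
((p → q) → r) → s = min(1, 1 − 0.86 + 0.83) = min(1, 0.97) = 0.97

0.97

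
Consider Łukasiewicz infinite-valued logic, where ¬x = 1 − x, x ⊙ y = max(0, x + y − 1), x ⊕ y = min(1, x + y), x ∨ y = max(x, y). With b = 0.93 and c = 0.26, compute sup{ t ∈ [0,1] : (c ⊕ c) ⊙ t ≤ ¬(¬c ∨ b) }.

0.55

c ⊕ c = min(1, 0.26 + 0.26) = min(1, 0.52) = 0.52
So the left factor is c ⊕ c = 0.52.
¬c = 1 − 0.26 = 0.74
¬c ∨ b = max(0.74, 0.93) = 0.93
¬(¬c ∨ b) = 1 − 0.93 = 0.07
So the right-hand bound is ¬(¬c ∨ b) = 0.07.
The residuum of the Łukasiewicz t-norm gives the supremum: min(1, 1 − 0.52 + 0.07).
1 − 0.52 + 0.07 = 0.55, so t = min(1, 0.55) = 0.55.
Check: 0.52 ⊙ 0.55 = max(0, 0.07) = 0.07 ≤ 0.07.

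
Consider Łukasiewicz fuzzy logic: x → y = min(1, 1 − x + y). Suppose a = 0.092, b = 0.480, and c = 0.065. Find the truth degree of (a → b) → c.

0.065

a → b = min(1, 1 − 0.092 + 0.480) = min(1, 1.388) = 1.000
(a → b) → c = min(1, 1 − 1.000 + 0.065) = min(1, 0.065) = 0.065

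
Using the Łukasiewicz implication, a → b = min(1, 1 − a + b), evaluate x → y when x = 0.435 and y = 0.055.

x → y = min(1, 1 − 0.435 + 0.055) = min(1, 0.620) = 0.620
For comparison, the Gödel implication (1 if a ≤ b else b) would give 0.055.

0.620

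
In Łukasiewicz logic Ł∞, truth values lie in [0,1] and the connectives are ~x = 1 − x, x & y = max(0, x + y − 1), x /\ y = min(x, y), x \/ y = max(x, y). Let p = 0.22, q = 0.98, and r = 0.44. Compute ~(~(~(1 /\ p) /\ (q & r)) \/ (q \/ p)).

1 /\ p = min(1.00, 0.22) = 0.22
~(1 /\ p) = 1 − 0.22 = 0.78
q & r = max(0, 0.98 + 0.44 − 1) = max(0, 0.42) = 0.42
~(1 /\ p) /\ (q & r) = min(0.78, 0.42) = 0.42
~(~(1 /\ p) /\ (q & r)) = 1 − 0.42 = 0.58
q \/ p = max(0.98, 0.22) = 0.98
~(~(1 /\ p) /\ (q & r)) \/ (q \/ p) = max(0.58, 0.98) = 0.98
~(~(~(1 /\ p) /\ (q & r)) \/ (q \/ p)) = 1 − 0.98 = 0.02

0.02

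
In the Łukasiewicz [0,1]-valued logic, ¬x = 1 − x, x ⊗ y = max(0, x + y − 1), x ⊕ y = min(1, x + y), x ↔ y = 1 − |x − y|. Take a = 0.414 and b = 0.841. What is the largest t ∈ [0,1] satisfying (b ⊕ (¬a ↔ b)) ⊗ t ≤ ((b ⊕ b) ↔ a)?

¬a = 1 − 0.414 = 0.586
¬a ↔ b = 1 − |0.586 − 0.841| = 1 − 0.255 = 0.745
b ⊕ (¬a ↔ b) = min(1, 0.841 + 0.745) = min(1, 1.586) = 1.000
So the left factor is b ⊕ (¬a ↔ b) = 1.000.
b ⊕ b = min(1, 0.841 + 0.841) = min(1, 1.682) = 1.000
(b ⊕ b) ↔ a = 1 − |1.000 − 0.414| = 1 − 0.586 = 0.414
So the right-hand bound is (b ⊕ b) ↔ a = 0.414.
The residuum of the Łukasiewicz t-norm gives the supremum: min(1, 1 − 1.000 + 0.414).
1 − 1.000 + 0.414 = 0.414, so t = min(1, 0.414) = 0.414.
Check: 1.000 ⊗ 0.414 = max(0, 0.414) = 0.414 ≤ 0.414.

0.414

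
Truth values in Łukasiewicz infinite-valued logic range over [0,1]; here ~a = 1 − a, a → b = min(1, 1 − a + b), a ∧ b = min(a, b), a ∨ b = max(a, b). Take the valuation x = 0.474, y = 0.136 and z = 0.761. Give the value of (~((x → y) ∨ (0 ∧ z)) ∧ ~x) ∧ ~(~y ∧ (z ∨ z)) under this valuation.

x → y = min(1, 1 − 0.474 + 0.136) = min(1, 0.662) = 0.662
0 ∧ z = min(0.000, 0.761) = 0.000
(x → y) ∨ (0 ∧ z) = max(0.662, 0.000) = 0.662
~((x → y) ∨ (0 ∧ z)) = 1 − 0.662 = 0.338
~x = 1 − 0.474 = 0.526
~((x → y) ∨ (0 ∧ z)) ∧ ~x = min(0.338, 0.526) = 0.338
~y = 1 − 0.136 = 0.864
z ∨ z = max(0.761, 0.761) = 0.761
~y ∧ (z ∨ z) = min(0.864, 0.761) = 0.761
~(~y ∧ (z ∨ z)) = 1 − 0.761 = 0.239
(~((x → y) ∨ (0 ∧ z)) ∧ ~x) ∧ ~(~y ∧ (z ∨ z)) = min(0.338, 0.239) = 0.239

0.239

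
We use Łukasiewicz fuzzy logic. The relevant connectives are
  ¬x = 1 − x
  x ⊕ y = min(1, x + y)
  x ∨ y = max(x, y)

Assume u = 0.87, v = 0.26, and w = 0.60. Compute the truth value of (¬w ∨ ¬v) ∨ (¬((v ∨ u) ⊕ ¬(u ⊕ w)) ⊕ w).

¬w = 1 − 0.60 = 0.40
¬v = 1 − 0.26 = 0.74
¬w ∨ ¬v = max(0.40, 0.74) = 0.74
v ∨ u = max(0.26, 0.87) = 0.87
u ⊕ w = min(1, 0.87 + 0.60) = min(1, 1.47) = 1.00
¬(u ⊕ w) = 1 − 1.00 = 0.00
(v ∨ u) ⊕ ¬(u ⊕ w) = min(1, 0.87 + 0.00) = min(1, 0.87) = 0.87
¬((v ∨ u) ⊕ ¬(u ⊕ w)) = 1 − 0.87 = 0.13
¬((v ∨ u) ⊕ ¬(u ⊕ w)) ⊕ w = min(1, 0.13 + 0.60) = min(1, 0.73) = 0.73
(¬w ∨ ¬v) ∨ (¬((v ∨ u) ⊕ ¬(u ⊕ w)) ⊕ w) = max(0.74, 0.73) = 0.74

0.74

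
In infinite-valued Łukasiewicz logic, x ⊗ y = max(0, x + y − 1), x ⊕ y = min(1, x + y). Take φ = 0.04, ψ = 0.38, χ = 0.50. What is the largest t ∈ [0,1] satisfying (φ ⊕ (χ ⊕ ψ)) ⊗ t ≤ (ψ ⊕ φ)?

0.50

χ ⊕ ψ = min(1, 0.50 + 0.38) = min(1, 0.88) = 0.88
φ ⊕ (χ ⊕ ψ) = min(1, 0.04 + 0.88) = min(1, 0.92) = 0.92
So the left factor is φ ⊕ (χ ⊕ ψ) = 0.92.
ψ ⊕ φ = min(1, 0.38 + 0.04) = min(1, 0.42) = 0.42
So the right-hand bound is ψ ⊕ φ = 0.42.
The residuum of the Łukasiewicz t-norm gives the supremum: min(1, 1 − 0.92 + 0.42).
1 − 0.92 + 0.42 = 0.50, so t = min(1, 0.50) = 0.50.
Check: 0.92 ⊗ 0.50 = max(0, 0.42) = 0.42 ≤ 0.42.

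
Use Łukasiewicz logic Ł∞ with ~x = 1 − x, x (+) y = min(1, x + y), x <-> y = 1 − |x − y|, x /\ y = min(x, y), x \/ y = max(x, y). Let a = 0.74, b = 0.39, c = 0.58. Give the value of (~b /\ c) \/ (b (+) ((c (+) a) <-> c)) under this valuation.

~b = 1 − 0.39 = 0.61
~b /\ c = min(0.61, 0.58) = 0.58
c (+) a = min(1, 0.58 + 0.74) = min(1, 1.32) = 1.00
(c (+) a) <-> c = 1 − |1.00 − 0.58| = 1 − 0.42 = 0.58
b (+) ((c (+) a) <-> c) = min(1, 0.39 + 0.58) = min(1, 0.97) = 0.97
(~b /\ c) \/ (b (+) ((c (+) a) <-> c)) = max(0.58, 0.97) = 0.97

0.97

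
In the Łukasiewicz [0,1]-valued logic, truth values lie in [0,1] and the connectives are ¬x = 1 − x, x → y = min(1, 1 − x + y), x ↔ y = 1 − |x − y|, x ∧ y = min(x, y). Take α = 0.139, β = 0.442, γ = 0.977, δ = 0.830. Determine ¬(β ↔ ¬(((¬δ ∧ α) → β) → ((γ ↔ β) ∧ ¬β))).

0.093

¬δ = 1 − 0.830 = 0.170
¬δ ∧ α = min(0.170, 0.139) = 0.139
(¬δ ∧ α) → β = min(1, 1 − 0.139 + 0.442) = min(1, 1.303) = 1.000
γ ↔ β = 1 − |0.977 − 0.442| = 1 − 0.535 = 0.465
¬β = 1 − 0.442 = 0.558
(γ ↔ β) ∧ ¬β = min(0.465, 0.558) = 0.465
((¬δ ∧ α) → β) → ((γ ↔ β) ∧ ¬β) = min(1, 1 − 1.000 + 0.465) = min(1, 0.465) = 0.465
¬(((¬δ ∧ α) → β) → ((γ ↔ β) ∧ ¬β)) = 1 − 0.465 = 0.535
β ↔ ¬(((¬δ ∧ α) → β) → ((γ ↔ β) ∧ ¬β)) = 1 − |0.442 − 0.535| = 1 − 0.093 = 0.907
¬(β ↔ ¬(((¬δ ∧ α) → β) → ((γ ↔ β) ∧ ¬β))) = 1 − 0.907 = 0.093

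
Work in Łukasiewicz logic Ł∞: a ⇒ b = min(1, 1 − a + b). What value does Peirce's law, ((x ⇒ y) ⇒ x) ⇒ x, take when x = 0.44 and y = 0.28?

0.84

x ⇒ y = min(1, 1 − 0.44 + 0.28) = min(1, 0.84) = 0.84
(x ⇒ y) ⇒ x = min(1, 1 − 0.84 + 0.44) = min(1, 0.60) = 0.60
((x ⇒ y) ⇒ x) ⇒ x = min(1, 1 − 0.60 + 0.44) = min(1, 0.84) = 0.84
(The value 0.84 < 1 shows this instance is not satisfied; not a Ł∞-tautology in general.)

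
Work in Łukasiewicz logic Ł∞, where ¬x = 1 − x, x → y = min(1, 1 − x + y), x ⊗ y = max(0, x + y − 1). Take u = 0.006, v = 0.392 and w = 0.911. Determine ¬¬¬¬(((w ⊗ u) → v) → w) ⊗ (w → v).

w ⊗ u = max(0, 0.911 + 0.006 − 1) = max(0, -0.083) = 0.000
(w ⊗ u) → v = min(1, 1 − 0.000 + 0.392) = min(1, 1.392) = 1.000
((w ⊗ u) → v) → w = min(1, 1 − 1.000 + 0.911) = min(1, 0.911) = 0.911
¬(((w ⊗ u) → v) → w) = 1 − 0.911 = 0.089
¬¬(((w ⊗ u) → v) → w) = 1 − 0.089 = 0.911
¬¬¬(((w ⊗ u) → v) → w) = 1 − 0.911 = 0.089
¬¬¬¬(((w ⊗ u) → v) → w) = 1 − 0.089 = 0.911
w → v = min(1, 1 − 0.911 + 0.392) = min(1, 0.481) = 0.481
¬¬¬¬(((w ⊗ u) → v) → w) ⊗ (w → v) = max(0, 0.911 + 0.481 − 1) = max(0, 0.392) = 0.392

0.392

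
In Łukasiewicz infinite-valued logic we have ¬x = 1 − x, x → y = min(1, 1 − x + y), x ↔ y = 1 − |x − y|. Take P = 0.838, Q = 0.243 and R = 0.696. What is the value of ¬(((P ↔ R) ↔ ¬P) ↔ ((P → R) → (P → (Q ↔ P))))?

0.405

P ↔ R = 1 − |0.838 − 0.696| = 1 − 0.142 = 0.858
¬P = 1 − 0.838 = 0.162
(P ↔ R) ↔ ¬P = 1 − |0.858 − 0.162| = 1 − 0.696 = 0.304
P → R = min(1, 1 − 0.838 + 0.696) = min(1, 0.858) = 0.858
Q ↔ P = 1 − |0.243 − 0.838| = 1 − 0.595 = 0.405
P → (Q ↔ P) = min(1, 1 − 0.838 + 0.405) = min(1, 0.567) = 0.567
(P → R) → (P → (Q ↔ P)) = min(1, 1 − 0.858 + 0.567) = min(1, 0.709) = 0.709
((P ↔ R) ↔ ¬P) ↔ ((P → R) → (P → (Q ↔ P))) = 1 − |0.304 − 0.709| = 1 − 0.405 = 0.595
¬(((P ↔ R) ↔ ¬P) ↔ ((P → R) → (P → (Q ↔ P)))) = 1 − 0.595 = 0.405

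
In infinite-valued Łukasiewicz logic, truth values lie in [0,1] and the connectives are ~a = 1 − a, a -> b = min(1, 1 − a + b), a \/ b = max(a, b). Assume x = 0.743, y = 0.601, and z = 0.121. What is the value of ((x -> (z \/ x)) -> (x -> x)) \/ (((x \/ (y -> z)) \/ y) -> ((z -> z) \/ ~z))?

1.000

z \/ x = max(0.121, 0.743) = 0.743
x -> (z \/ x) = min(1, 1 − 0.743 + 0.743) = min(1, 1.000) = 1.000
x -> x = min(1, 1 − 0.743 + 0.743) = min(1, 1.000) = 1.000
(x -> (z \/ x)) -> (x -> x) = min(1, 1 − 1.000 + 1.000) = min(1, 1.000) = 1.000
y -> z = min(1, 1 − 0.601 + 0.121) = min(1, 0.520) = 0.520
x \/ (y -> z) = max(0.743, 0.520) = 0.743
(x \/ (y -> z)) \/ y = max(0.743, 0.601) = 0.743
z -> z = min(1, 1 − 0.121 + 0.121) = min(1, 1.000) = 1.000
~z = 1 − 0.121 = 0.879
(z -> z) \/ ~z = max(1.000, 0.879) = 1.000
((x \/ (y -> z)) \/ y) -> ((z -> z) \/ ~z) = min(1, 1 − 0.743 + 1.000) = min(1, 1.257) = 1.000
((x -> (z \/ x)) -> (x -> x)) \/ (((x \/ (y -> z)) \/ y) -> ((z -> z) \/ ~z)) = max(1.000, 1.000) = 1.000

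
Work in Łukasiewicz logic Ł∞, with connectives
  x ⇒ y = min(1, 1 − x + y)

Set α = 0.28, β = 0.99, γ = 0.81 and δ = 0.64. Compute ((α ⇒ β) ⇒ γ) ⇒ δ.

α ⇒ β = min(1, 1 − 0.28 + 0.99) = min(1, 1.71) = 1.00
(α ⇒ β) ⇒ γ = min(1, 1 − 1.00 + 0.81) = min(1, 0.81) = 0.81
((α ⇒ β) ⇒ γ) ⇒ δ = min(1, 1 − 0.81 + 0.64) = min(1, 0.83) = 0.83

0.83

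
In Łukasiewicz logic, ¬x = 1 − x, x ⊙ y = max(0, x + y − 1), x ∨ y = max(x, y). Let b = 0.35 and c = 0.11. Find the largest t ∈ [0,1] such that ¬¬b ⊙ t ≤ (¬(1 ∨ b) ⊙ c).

0.65

¬b = 1 − 0.35 = 0.65
¬¬b = 1 − 0.65 = 0.35
So the left factor is ¬¬b = 0.35.
1 ∨ b = max(1.00, 0.35) = 1.00
¬(1 ∨ b) = 1 − 1.00 = 0.00
¬(1 ∨ b) ⊙ c = max(0, 0.00 + 0.11 − 1) = max(0, -0.89) = 0.00
So the right-hand bound is ¬(1 ∨ b) ⊙ c = 0.00.
The residuum of the Łukasiewicz t-norm gives the supremum: min(1, 1 − 0.35 + 0.00).
1 − 0.35 + 0.00 = 0.65, so t = min(1, 0.65) = 0.65.
Check: 0.35 ⊙ 0.65 = max(0, 0.00) = 0.00 ≤ 0.00.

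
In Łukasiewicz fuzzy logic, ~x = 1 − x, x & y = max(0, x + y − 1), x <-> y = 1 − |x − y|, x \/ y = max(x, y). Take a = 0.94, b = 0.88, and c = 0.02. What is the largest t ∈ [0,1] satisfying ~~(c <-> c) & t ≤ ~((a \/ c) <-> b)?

0.06

c <-> c = 1 − |0.02 − 0.02| = 1 − 0.00 = 1.00
~(c <-> c) = 1 − 1.00 = 0.00
~~(c <-> c) = 1 − 0.00 = 1.00
So the left factor is ~~(c <-> c) = 1.00.
a \/ c = max(0.94, 0.02) = 0.94
(a \/ c) <-> b = 1 − |0.94 − 0.88| = 1 − 0.06 = 0.94
~((a \/ c) <-> b) = 1 − 0.94 = 0.06
So the right-hand bound is ~((a \/ c) <-> b) = 0.06.
The residuum of the Łukasiewicz t-norm gives the supremum: min(1, 1 − 1.00 + 0.06).
1 − 1.00 + 0.06 = 0.06, so t = min(1, 0.06) = 0.06.
Check: 1.00 & 0.06 = max(0, 0.06) = 0.06 ≤ 0.06.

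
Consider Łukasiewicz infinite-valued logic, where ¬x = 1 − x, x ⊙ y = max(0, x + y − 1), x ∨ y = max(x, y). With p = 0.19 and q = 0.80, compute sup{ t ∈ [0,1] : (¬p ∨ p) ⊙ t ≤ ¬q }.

¬p = 1 − 0.19 = 0.81
¬p ∨ p = max(0.81, 0.19) = 0.81
So the left factor is ¬p ∨ p = 0.81.
¬q = 1 − 0.80 = 0.20
So the right-hand bound is ¬q = 0.20.
The residuum of the Łukasiewicz t-norm gives the supremum: min(1, 1 − 0.81 + 0.20).
1 − 0.81 + 0.20 = 0.39, so t = min(1, 0.39) = 0.39.
Check: 0.81 ⊙ 0.39 = max(0, 0.20) = 0.20 ≤ 0.20.

0.39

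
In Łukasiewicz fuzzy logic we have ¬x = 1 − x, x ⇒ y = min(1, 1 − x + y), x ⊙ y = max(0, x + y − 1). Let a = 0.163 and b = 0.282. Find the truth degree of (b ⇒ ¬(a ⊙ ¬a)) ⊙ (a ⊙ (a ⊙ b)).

¬a = 1 − 0.163 = 0.837
a ⊙ ¬a = max(0, 0.163 + 0.837 − 1) = max(0, 0.000) = 0.000
¬(a ⊙ ¬a) = 1 − 0.000 = 1.000
b ⇒ ¬(a ⊙ ¬a) = min(1, 1 − 0.282 + 1.000) = min(1, 1.718) = 1.000
a ⊙ b = max(0, 0.163 + 0.282 − 1) = max(0, -0.555) = 0.000
a ⊙ (a ⊙ b) = max(0, 0.163 + 0.000 − 1) = max(0, -0.837) = 0.000
(b ⇒ ¬(a ⊙ ¬a)) ⊙ (a ⊙ (a ⊙ b)) = max(0, 1.000 + 0.000 − 1) = max(0, 0.000) = 0.000

0.000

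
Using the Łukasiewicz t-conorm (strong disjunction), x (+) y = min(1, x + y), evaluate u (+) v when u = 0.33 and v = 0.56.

0.89

u (+) v = min(1, 0.33 + 0.56) = min(1, 0.89) = 0.89
For comparison, the Gödel t-conorm max(x, y) would give 0.56.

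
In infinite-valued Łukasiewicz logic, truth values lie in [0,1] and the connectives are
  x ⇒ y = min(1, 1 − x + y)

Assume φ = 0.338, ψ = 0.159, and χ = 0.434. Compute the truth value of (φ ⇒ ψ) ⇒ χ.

0.613

φ ⇒ ψ = min(1, 1 − 0.338 + 0.159) = min(1, 0.821) = 0.821
(φ ⇒ ψ) ⇒ χ = min(1, 1 − 0.821 + 0.434) = min(1, 0.613) = 0.613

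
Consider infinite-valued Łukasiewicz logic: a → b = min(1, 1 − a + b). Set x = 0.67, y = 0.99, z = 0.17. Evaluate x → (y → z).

0.51

y → z = min(1, 1 − 0.99 + 0.17) = min(1, 0.18) = 0.18
x → (y → z) = min(1, 1 − 0.67 + 0.18) = min(1, 0.51) = 0.51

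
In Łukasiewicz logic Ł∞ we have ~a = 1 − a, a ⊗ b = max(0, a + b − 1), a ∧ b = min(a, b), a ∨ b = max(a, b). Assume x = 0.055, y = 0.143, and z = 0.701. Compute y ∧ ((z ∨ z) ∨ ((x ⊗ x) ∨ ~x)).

z ∨ z = max(0.701, 0.701) = 0.701
x ⊗ x = max(0, 0.055 + 0.055 − 1) = max(0, -0.890) = 0.000
~x = 1 − 0.055 = 0.945
(x ⊗ x) ∨ ~x = max(0.000, 0.945) = 0.945
(z ∨ z) ∨ ((x ⊗ x) ∨ ~x) = max(0.701, 0.945) = 0.945
y ∧ ((z ∨ z) ∨ ((x ⊗ x) ∨ ~x)) = min(0.143, 0.945) = 0.143

0.143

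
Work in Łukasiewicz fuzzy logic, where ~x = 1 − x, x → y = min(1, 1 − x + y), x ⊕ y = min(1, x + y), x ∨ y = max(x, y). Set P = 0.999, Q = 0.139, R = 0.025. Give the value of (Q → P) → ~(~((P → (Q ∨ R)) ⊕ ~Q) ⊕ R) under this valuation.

Q → P = min(1, 1 − 0.139 + 0.999) = min(1, 1.860) = 1.000
Q ∨ R = max(0.139, 0.025) = 0.139
P → (Q ∨ R) = min(1, 1 − 0.999 + 0.139) = min(1, 0.140) = 0.140
~Q = 1 − 0.139 = 0.861
(P → (Q ∨ R)) ⊕ ~Q = min(1, 0.140 + 0.861) = min(1, 1.001) = 1.000
~((P → (Q ∨ R)) ⊕ ~Q) = 1 − 1.000 = 0.000
~((P → (Q ∨ R)) ⊕ ~Q) ⊕ R = min(1, 0.000 + 0.025) = min(1, 0.025) = 0.025
~(~((P → (Q ∨ R)) ⊕ ~Q) ⊕ R) = 1 − 0.025 = 0.975
(Q → P) → ~(~((P → (Q ∨ R)) ⊕ ~Q) ⊕ R) = min(1, 1 − 1.000 + 0.975) = min(1, 0.975) = 0.975

0.975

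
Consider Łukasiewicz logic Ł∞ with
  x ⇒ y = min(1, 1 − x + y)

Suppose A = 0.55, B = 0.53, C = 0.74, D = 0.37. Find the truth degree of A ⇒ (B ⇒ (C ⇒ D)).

C ⇒ D = min(1, 1 − 0.74 + 0.37) = min(1, 0.63) = 0.63
B ⇒ (C ⇒ D) = min(1, 1 − 0.53 + 0.63) = min(1, 1.10) = 1.00
A ⇒ (B ⇒ (C ⇒ D)) = min(1, 1 − 0.55 + 1.00) = min(1, 1.45) = 1.00

1.00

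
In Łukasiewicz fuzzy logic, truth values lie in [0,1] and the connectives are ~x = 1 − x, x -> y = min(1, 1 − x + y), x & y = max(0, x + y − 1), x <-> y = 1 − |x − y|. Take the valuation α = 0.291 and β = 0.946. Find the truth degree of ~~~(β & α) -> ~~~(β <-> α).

β & α = max(0, 0.946 + 0.291 − 1) = max(0, 0.237) = 0.237
~(β & α) = 1 − 0.237 = 0.763
~~(β & α) = 1 − 0.763 = 0.237
~~~(β & α) = 1 − 0.237 = 0.763
β <-> α = 1 − |0.946 − 0.291| = 1 − 0.655 = 0.345
~(β <-> α) = 1 − 0.345 = 0.655
~~(β <-> α) = 1 − 0.655 = 0.345
~~~(β <-> α) = 1 − 0.345 = 0.655
~~~(β & α) -> ~~~(β <-> α) = min(1, 1 − 0.763 + 0.655) = min(1, 0.892) = 0.892

0.892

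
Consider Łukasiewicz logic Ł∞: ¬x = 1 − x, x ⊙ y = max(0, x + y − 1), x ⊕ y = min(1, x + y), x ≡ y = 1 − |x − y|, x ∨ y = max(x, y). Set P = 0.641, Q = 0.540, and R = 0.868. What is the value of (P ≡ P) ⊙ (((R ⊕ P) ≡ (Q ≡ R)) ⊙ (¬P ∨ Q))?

0.212

P ≡ P = 1 − |0.641 − 0.641| = 1 − 0.000 = 1.000
R ⊕ P = min(1, 0.868 + 0.641) = min(1, 1.509) = 1.000
Q ≡ R = 1 − |0.540 − 0.868| = 1 − 0.328 = 0.672
(R ⊕ P) ≡ (Q ≡ R) = 1 − |1.000 − 0.672| = 1 − 0.328 = 0.672
¬P = 1 − 0.641 = 0.359
¬P ∨ Q = max(0.359, 0.540) = 0.540
((R ⊕ P) ≡ (Q ≡ R)) ⊙ (¬P ∨ Q) = max(0, 0.672 + 0.540 − 1) = max(0, 0.212) = 0.212
(P ≡ P) ⊙ (((R ⊕ P) ≡ (Q ≡ R)) ⊙ (¬P ∨ Q)) = max(0, 1.000 + 0.212 − 1) = max(0, 0.212) = 0.212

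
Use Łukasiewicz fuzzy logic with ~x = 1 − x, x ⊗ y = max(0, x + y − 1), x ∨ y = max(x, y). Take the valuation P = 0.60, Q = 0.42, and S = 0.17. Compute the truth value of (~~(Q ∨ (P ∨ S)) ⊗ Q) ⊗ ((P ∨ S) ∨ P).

0.00

P ∨ S = max(0.60, 0.17) = 0.60
Q ∨ (P ∨ S) = max(0.42, 0.60) = 0.60
~(Q ∨ (P ∨ S)) = 1 − 0.60 = 0.40
~~(Q ∨ (P ∨ S)) = 1 − 0.40 = 0.60
~~(Q ∨ (P ∨ S)) ⊗ Q = max(0, 0.60 + 0.42 − 1) = max(0, 0.02) = 0.02
(P ∨ S) ∨ P = max(0.60, 0.60) = 0.60
(~~(Q ∨ (P ∨ S)) ⊗ Q) ⊗ ((P ∨ S) ∨ P) = max(0, 0.02 + 0.60 − 1) = max(0, -0.38) = 0.00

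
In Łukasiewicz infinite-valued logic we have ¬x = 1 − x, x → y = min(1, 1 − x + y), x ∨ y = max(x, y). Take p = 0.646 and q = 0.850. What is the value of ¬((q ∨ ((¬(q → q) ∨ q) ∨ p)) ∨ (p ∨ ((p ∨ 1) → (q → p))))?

0.150

q → q = min(1, 1 − 0.850 + 0.850) = min(1, 1.000) = 1.000
¬(q → q) = 1 − 1.000 = 0.000
¬(q → q) ∨ q = max(0.000, 0.850) = 0.850
(¬(q → q) ∨ q) ∨ p = max(0.850, 0.646) = 0.850
q ∨ ((¬(q → q) ∨ q) ∨ p) = max(0.850, 0.850) = 0.850
p ∨ 1 = max(0.646, 1.000) = 1.000
q → p = min(1, 1 − 0.850 + 0.646) = min(1, 0.796) = 0.796
(p ∨ 1) → (q → p) = min(1, 1 − 1.000 + 0.796) = min(1, 0.796) = 0.796
p ∨ ((p ∨ 1) → (q → p)) = max(0.646, 0.796) = 0.796
(q ∨ ((¬(q → q) ∨ q) ∨ p)) ∨ (p ∨ ((p ∨ 1) → (q → p))) = max(0.850, 0.796) = 0.850
¬((q ∨ ((¬(q → q) ∨ q) ∨ p)) ∨ (p ∨ ((p ∨ 1) → (q → p)))) = 1 − 0.850 = 0.150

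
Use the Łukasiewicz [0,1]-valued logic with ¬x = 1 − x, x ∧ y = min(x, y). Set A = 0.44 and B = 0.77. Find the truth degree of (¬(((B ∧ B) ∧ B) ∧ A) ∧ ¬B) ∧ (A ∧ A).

0.23

B ∧ B = min(0.77, 0.77) = 0.77
(B ∧ B) ∧ B = min(0.77, 0.77) = 0.77
((B ∧ B) ∧ B) ∧ A = min(0.77, 0.44) = 0.44
¬(((B ∧ B) ∧ B) ∧ A) = 1 − 0.44 = 0.56
¬B = 1 − 0.77 = 0.23
¬(((B ∧ B) ∧ B) ∧ A) ∧ ¬B = min(0.56, 0.23) = 0.23
A ∧ A = min(0.44, 0.44) = 0.44
(¬(((B ∧ B) ∧ B) ∧ A) ∧ ¬B) ∧ (A ∧ A) = min(0.23, 0.44) = 0.23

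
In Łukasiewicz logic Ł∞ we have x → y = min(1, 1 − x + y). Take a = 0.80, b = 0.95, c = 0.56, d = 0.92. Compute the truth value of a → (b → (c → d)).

c → d = min(1, 1 − 0.56 + 0.92) = min(1, 1.36) = 1.00
b → (c → d) = min(1, 1 − 0.95 + 1.00) = min(1, 1.05) = 1.00
a → (b → (c → d)) = min(1, 1 − 0.80 + 1.00) = min(1, 1.20) = 1.00

1.00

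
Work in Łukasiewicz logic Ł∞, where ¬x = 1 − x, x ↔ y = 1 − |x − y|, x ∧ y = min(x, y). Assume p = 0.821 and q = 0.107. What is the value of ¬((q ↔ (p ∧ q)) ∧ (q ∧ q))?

p ∧ q = min(0.821, 0.107) = 0.107
q ↔ (p ∧ q) = 1 − |0.107 − 0.107| = 1 − 0.000 = 1.000
q ∧ q = min(0.107, 0.107) = 0.107
(q ↔ (p ∧ q)) ∧ (q ∧ q) = min(1.000, 0.107) = 0.107
¬((q ↔ (p ∧ q)) ∧ (q ∧ q)) = 1 − 0.107 = 0.893

0.893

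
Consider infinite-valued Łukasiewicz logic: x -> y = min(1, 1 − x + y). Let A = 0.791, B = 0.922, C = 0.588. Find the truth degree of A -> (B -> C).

B -> C = min(1, 1 − 0.922 + 0.588) = min(1, 0.666) = 0.666
A -> (B -> C) = min(1, 1 − 0.791 + 0.666) = min(1, 0.875) = 0.875

0.875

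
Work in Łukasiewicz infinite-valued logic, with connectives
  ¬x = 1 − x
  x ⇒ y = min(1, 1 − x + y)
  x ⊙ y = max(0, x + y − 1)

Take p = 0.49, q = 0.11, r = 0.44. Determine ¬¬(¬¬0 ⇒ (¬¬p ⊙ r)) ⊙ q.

¬0 = 1 − 0.00 = 1.00
¬¬0 = 1 − 1.00 = 0.00
¬p = 1 − 0.49 = 0.51
¬¬p = 1 − 0.51 = 0.49
¬¬p ⊙ r = max(0, 0.49 + 0.44 − 1) = max(0, -0.07) = 0.00
¬¬0 ⇒ (¬¬p ⊙ r) = min(1, 1 − 0.00 + 0.00) = min(1, 1.00) = 1.00
¬(¬¬0 ⇒ (¬¬p ⊙ r)) = 1 − 1.00 = 0.00
¬¬(¬¬0 ⇒ (¬¬p ⊙ r)) = 1 − 0.00 = 1.00
¬¬(¬¬0 ⇒ (¬¬p ⊙ r)) ⊙ q = max(0, 1.00 + 0.11 − 1) = max(0, 0.11) = 0.11

0.11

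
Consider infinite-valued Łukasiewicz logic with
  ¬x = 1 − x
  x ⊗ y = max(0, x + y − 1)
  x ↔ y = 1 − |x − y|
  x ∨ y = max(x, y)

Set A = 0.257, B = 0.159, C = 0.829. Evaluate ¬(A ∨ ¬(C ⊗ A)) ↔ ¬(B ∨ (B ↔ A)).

C ⊗ A = max(0, 0.829 + 0.257 − 1) = max(0, 0.086) = 0.086
¬(C ⊗ A) = 1 − 0.086 = 0.914
A ∨ ¬(C ⊗ A) = max(0.257, 0.914) = 0.914
¬(A ∨ ¬(C ⊗ A)) = 1 − 0.914 = 0.086
B ↔ A = 1 − |0.159 − 0.257| = 1 − 0.098 = 0.902
B ∨ (B ↔ A) = max(0.159, 0.902) = 0.902
¬(B ∨ (B ↔ A)) = 1 − 0.902 = 0.098
¬(A ∨ ¬(C ⊗ A)) ↔ ¬(B ∨ (B ↔ A)) = 1 − |0.086 − 0.098| = 1 − 0.012 = 0.988

0.988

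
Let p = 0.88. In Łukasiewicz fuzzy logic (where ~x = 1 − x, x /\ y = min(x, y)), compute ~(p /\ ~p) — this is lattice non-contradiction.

~p = 1 − 0.88 = 0.12
p /\ ~p = min(0.88, 0.12) = 0.12
~(p /\ ~p) = 1 − 0.12 = 0.88
(The value 0.88 < 1 shows this instance is not satisfied; not a Ł∞-tautology — its value is 1 − min(a, 1−a).)

0.88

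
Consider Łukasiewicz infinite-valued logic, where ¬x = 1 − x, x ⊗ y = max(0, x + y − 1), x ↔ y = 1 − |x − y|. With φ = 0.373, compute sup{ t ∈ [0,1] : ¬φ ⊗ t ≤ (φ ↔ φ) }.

1.000

¬φ = 1 − 0.373 = 0.627
So the left factor is ¬φ = 0.627.
φ ↔ φ = 1 − |0.373 − 0.373| = 1 − 0.000 = 1.000
So the right-hand bound is φ ↔ φ = 1.000.
The residuum of the Łukasiewicz t-norm gives the supremum: min(1, 1 − 0.627 + 1.000).
1 − 0.627 + 1.000 = 1.373, so t = min(1, 1.373) = 1.000.
Check: 0.627 ⊗ 1.000 = max(0, 0.627) = 0.627 ≤ 1.000.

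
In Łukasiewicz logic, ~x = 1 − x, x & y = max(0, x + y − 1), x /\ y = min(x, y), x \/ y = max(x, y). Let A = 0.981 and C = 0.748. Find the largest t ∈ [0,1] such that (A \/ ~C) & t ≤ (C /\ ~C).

~C = 1 − 0.748 = 0.252
A \/ ~C = max(0.981, 0.252) = 0.981
So the left factor is A \/ ~C = 0.981.
C /\ ~C = min(0.748, 0.252) = 0.252
So the right-hand bound is C /\ ~C = 0.252.
The residuum of the Łukasiewicz t-norm gives the supremum: min(1, 1 − 0.981 + 0.252).
1 − 0.981 + 0.252 = 0.271, so t = min(1, 0.271) = 0.271.
Check: 0.981 & 0.271 = max(0, 0.252) = 0.252 ≤ 0.252.

0.271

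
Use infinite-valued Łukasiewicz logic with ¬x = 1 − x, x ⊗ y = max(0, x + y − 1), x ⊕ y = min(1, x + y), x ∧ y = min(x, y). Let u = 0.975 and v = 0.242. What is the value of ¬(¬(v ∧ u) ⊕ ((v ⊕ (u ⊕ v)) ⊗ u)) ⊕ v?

0.242

v ∧ u = min(0.242, 0.975) = 0.242
¬(v ∧ u) = 1 − 0.242 = 0.758
u ⊕ v = min(1, 0.975 + 0.242) = min(1, 1.217) = 1.000
v ⊕ (u ⊕ v) = min(1, 0.242 + 1.000) = min(1, 1.242) = 1.000
(v ⊕ (u ⊕ v)) ⊗ u = max(0, 1.000 + 0.975 − 1) = max(0, 0.975) = 0.975
¬(v ∧ u) ⊕ ((v ⊕ (u ⊕ v)) ⊗ u) = min(1, 0.758 + 0.975) = min(1, 1.733) = 1.000
¬(¬(v ∧ u) ⊕ ((v ⊕ (u ⊕ v)) ⊗ u)) = 1 − 1.000 = 0.000
¬(¬(v ∧ u) ⊕ ((v ⊕ (u ⊕ v)) ⊗ u)) ⊕ v = min(1, 0.000 + 0.242) = min(1, 0.242) = 0.242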